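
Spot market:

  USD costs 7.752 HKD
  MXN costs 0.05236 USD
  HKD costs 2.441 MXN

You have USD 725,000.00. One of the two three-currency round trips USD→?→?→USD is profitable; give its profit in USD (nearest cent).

Profitable loop is USD → MXN → HKD → USD:
USD 725,000.00 ÷ 0.05236 = MXN 13,846,447.67
MXN 13,846,447.67 ÷ 2.441 = HKD 5,672,448.86
HKD 5,672,448.86 ÷ 7.752 = USD 731,740.05
Profit = USD 731,740.05 − USD 725,000.00

Profit: USD 6,740.05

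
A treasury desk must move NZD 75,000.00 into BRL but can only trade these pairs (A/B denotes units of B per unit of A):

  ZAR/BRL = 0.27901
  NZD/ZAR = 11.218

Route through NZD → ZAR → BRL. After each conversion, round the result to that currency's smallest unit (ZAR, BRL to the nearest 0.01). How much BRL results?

BRL 234,745.06

NZD 75,000.00 × 11.218 = ZAR 841,350.00
ZAR 841,350.00 × 0.27901 = BRL 234,745.06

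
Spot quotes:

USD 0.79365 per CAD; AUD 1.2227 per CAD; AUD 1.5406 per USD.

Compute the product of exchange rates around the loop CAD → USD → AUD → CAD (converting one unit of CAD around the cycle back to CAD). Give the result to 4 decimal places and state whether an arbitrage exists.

1.0000 (no arbitrage)

Around CAD → USD → AUD → CAD: 1 × 0.79365 × 1.5406 ÷ 1.2227 = 0.999998
Product ≈ 1 (deviation 0.000%, within rounding noise).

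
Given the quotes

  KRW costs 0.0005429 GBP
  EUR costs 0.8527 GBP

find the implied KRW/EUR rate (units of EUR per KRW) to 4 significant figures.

KRW/EUR = 0.0006367

1 KRW × 0.0005429 = 0.0005429 GBP
0.0005429 GBP ÷ 0.8527 = 0.000636683 EUR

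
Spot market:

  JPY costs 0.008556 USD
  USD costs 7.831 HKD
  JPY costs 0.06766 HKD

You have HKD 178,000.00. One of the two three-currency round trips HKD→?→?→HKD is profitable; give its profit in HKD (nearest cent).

Profit: HKD 1,747.97

Profitable loop is HKD → USD → JPY → HKD:
HKD 178,000.00 ÷ 7.831 = USD 22,730.17
USD 22,730.17 ÷ 0.008556 = JPY 2,656,636
JPY 2,656,636 × 0.06766 = HKD 179,747.97
Profit = HKD 179,747.97 − HKD 178,000.00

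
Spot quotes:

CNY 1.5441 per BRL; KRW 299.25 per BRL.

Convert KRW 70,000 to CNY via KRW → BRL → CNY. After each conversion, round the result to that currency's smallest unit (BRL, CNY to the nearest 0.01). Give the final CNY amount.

CNY 361.20

KRW 70,000 ÷ 299.25 = BRL 233.92
BRL 233.92 × 1.5441 = CNY 361.20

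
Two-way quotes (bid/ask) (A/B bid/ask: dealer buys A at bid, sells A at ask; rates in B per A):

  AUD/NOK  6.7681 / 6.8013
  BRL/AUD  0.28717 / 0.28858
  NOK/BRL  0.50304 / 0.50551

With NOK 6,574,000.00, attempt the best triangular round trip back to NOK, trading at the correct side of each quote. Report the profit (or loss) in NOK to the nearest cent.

Net profit: NOK 51,852.87

Best loop NOK → AUD → BRL → NOK:
NOK 6,574,000.00 ÷ 6.8013 (buy AUD at ask) = AUD 966,579.92
AUD 966,579.92 ÷ 0.28858 (buy BRL at ask) = BRL 3,349,434.88
BRL 3,349,434.88 ÷ 0.50551 (buy NOK at ask) = NOK 6,625,852.87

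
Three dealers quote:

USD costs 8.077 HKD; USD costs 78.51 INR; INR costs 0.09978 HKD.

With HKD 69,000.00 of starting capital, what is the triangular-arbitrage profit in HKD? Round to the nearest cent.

Profit: HKD 2,142.76

Profitable loop is HKD → INR → USD → HKD:
HKD 69,000.00 ÷ 0.09978 = INR 691,521.35
INR 691,521.35 ÷ 78.51 = USD 8,808.07
USD 8,808.07 × 8.077 = HKD 71,142.76
Profit = HKD 71,142.76 − HKD 69,000.00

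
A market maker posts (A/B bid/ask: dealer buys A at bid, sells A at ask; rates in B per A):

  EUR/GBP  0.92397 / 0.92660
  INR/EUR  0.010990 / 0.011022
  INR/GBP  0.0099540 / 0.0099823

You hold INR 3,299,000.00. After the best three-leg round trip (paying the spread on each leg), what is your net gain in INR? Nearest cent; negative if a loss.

Best loop INR → EUR → GBP → INR:
INR 3,299,000.00 × 0.010990 (sell INR at bid) = EUR 36,256.01
EUR 36,256.01 × 0.92397 (sell EUR at bid) = GBP 33,499.47
GBP 33,499.47 ÷ 0.0099823 (buy INR at ask) = INR 3,355,886.48

Net profit: INR 56,886.48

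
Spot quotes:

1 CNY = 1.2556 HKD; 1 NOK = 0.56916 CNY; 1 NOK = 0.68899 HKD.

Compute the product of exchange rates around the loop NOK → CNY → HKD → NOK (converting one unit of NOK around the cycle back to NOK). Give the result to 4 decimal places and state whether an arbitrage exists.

Around NOK → CNY → HKD → NOK: 1 × 0.56916 × 1.2556 ÷ 0.68899 = 1.037224
Product > 1; profitable direction is NOK → CNY → HKD → NOK.

1.0372 (arbitrage exists)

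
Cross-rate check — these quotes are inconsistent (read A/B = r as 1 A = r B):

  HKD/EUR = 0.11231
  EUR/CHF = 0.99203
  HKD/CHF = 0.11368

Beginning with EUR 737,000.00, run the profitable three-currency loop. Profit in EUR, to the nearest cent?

Profit: EUR 14,983.51

Profitable loop is EUR → HKD → CHF → EUR:
EUR 737,000.00 ÷ 0.11231 = HKD 6,562,193.93
HKD 6,562,193.93 × 0.11368 = CHF 745,990.21
CHF 745,990.21 ÷ 0.99203 = EUR 751,983.51
Profit = EUR 751,983.51 − EUR 737,000.00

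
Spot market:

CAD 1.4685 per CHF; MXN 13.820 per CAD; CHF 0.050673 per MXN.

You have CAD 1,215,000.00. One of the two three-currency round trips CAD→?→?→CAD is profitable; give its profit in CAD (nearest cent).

Profitable loop is CAD → MXN → CHF → CAD:
CAD 1,215,000.00 × 13.820 = MXN 16,791,300.00
MXN 16,791,300.00 × 0.050673 = CHF 850,865.54
CHF 850,865.54 × 1.4685 = CAD 1,249,496.05
Profit = CAD 1,249,496.05 − CAD 1,215,000.00

Profit: CAD 34,496.05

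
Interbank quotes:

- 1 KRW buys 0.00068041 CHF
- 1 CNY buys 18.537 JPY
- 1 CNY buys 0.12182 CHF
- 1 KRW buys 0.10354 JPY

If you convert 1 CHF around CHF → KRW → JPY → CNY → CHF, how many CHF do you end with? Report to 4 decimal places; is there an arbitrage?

Around CHF → KRW → JPY → CNY → CHF: 1 ÷ 0.00068041 × 0.10354 ÷ 18.537 × 0.12182 = 1.000038
Product ≈ 1 (deviation 0.004%, within rounding noise).

1.0000 (no arbitrage)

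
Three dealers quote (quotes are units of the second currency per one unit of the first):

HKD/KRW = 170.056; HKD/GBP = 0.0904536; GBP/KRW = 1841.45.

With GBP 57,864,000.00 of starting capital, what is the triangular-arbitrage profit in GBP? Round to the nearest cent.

Profitable loop is GBP → HKD → KRW → GBP:
GBP 57,864,000.00 ÷ 0.0904536 = HKD 639,709,198.97
HKD 639,709,198.97 × 170.056 = KRW 108,786,387,540
KRW 108,786,387,540 ÷ 1841.45 = GBP 59,076,481.87
Profit = GBP 59,076,481.87 − GBP 57,864,000.00

Profit: GBP 1,212,481.87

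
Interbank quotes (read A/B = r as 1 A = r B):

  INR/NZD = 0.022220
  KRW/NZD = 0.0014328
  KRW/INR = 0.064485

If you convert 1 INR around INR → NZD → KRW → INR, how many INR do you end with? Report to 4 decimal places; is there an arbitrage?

1.0000 (no arbitrage)

Around INR → NZD → KRW → INR: 1 × 0.022220 ÷ 0.0014328 × 0.064485 = 1.000040
Product ≈ 1 (deviation 0.004%, within rounding noise).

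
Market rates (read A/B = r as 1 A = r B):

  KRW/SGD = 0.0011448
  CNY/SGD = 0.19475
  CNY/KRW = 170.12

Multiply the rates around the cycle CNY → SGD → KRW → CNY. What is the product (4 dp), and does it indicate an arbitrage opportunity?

1.0000 (no arbitrage)

Around CNY → SGD → KRW → CNY: 1 × 0.19475 ÷ 0.0011448 ÷ 170.12 = 0.999983
Product ≈ 1 (deviation 0.002%, within rounding noise).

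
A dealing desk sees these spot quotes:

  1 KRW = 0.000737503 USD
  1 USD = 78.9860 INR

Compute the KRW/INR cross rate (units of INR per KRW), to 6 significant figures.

KRW/INR = 0.0582524

1 KRW × 0.000737503 = 0.000737503 USD
0.000737503 USD × 78.9860 = 0.0582524 INR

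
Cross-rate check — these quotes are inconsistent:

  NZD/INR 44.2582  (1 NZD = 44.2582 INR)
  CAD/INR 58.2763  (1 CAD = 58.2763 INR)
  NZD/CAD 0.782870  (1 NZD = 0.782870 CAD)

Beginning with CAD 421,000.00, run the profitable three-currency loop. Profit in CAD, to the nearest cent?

Profitable loop is CAD → INR → NZD → CAD:
CAD 421,000.00 × 58.2763 = INR 24,534,322.30
INR 24,534,322.30 ÷ 44.2582 = NZD 554,345.24
NZD 554,345.24 × 0.782870 = CAD 433,980.25
Profit = CAD 433,980.25 − CAD 421,000.00

Profit: CAD 12,980.25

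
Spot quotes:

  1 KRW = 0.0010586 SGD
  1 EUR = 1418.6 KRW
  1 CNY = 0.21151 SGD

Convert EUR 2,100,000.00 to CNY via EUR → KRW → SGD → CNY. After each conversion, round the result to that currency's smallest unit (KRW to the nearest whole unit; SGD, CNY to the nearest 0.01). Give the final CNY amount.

EUR 2,100,000.00 × 1418.6 = KRW 2,979,060,000
KRW 2,979,060,000 × 0.0010586 = SGD 3,153,632.92
SGD 3,153,632.92 ÷ 0.21151 = CNY 14,910,088.98

CNY 14,910,088.98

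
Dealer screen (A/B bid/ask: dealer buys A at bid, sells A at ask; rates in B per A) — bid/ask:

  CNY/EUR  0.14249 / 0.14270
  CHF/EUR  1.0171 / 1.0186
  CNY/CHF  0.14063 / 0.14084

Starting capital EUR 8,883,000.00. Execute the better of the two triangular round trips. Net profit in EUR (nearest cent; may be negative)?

Best loop EUR → CNY → CHF → EUR:
EUR 8,883,000.00 ÷ 0.14270 (buy CNY at ask) = CNY 62,249,474.42
CNY 62,249,474.42 × 0.14063 (sell CNY at bid) = CHF 8,754,143.59
CHF 8,754,143.59 × 1.0171 (sell CHF at bid) = EUR 8,903,839.44

Net profit: EUR 20,839.44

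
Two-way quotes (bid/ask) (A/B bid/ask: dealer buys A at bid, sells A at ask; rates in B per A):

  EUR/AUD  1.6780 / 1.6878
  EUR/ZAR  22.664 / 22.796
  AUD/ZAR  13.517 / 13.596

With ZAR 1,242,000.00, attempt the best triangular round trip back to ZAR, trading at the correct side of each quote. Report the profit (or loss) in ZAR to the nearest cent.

Best loop ZAR → EUR → AUD → ZAR:
ZAR 1,242,000.00 ÷ 22.796 (buy EUR at ask) = EUR 54,483.24
EUR 54,483.24 × 1.6780 (sell EUR at bid) = AUD 91,422.88
AUD 91,422.88 × 13.517 (sell AUD at bid) = ZAR 1,235,763.09

Net result: ZAR -6,236.91 (no profitable arbitrage after spreads)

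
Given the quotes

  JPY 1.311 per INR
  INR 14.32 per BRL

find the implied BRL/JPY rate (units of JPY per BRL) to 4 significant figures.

1 BRL × 14.32 = 14.32 INR
14.32 INR × 1.311 = 18.7735 JPY

BRL/JPY = 18.77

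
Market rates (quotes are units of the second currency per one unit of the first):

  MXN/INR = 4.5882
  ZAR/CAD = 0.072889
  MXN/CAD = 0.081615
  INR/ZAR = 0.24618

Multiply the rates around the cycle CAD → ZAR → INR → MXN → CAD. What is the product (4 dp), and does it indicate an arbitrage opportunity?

Around CAD → ZAR → INR → MXN → CAD: 1 ÷ 0.072889 ÷ 0.24618 ÷ 4.5882 × 0.081615 = 0.991318
Product < 1; profitable direction is CAD → MXN → INR → ZAR → CAD.

0.9913 (arbitrage exists)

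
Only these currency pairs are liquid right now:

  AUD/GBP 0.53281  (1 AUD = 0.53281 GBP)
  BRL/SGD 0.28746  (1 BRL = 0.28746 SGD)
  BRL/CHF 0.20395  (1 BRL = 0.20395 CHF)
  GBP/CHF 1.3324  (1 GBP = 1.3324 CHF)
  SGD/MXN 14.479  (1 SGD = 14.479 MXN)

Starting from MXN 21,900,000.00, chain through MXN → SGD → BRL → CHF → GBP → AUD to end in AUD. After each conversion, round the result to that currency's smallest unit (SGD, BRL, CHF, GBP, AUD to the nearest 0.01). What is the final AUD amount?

MXN 21,900,000.00 ÷ 14.479 = SGD 1,512,535.40
SGD 1,512,535.40 ÷ 0.28746 = BRL 5,261,724.76
BRL 5,261,724.76 × 0.20395 = CHF 1,073,128.76
CHF 1,073,128.76 ÷ 1.3324 = GBP 805,410.36
GBP 805,410.36 ÷ 0.53281 = AUD 1,511,627.71

AUD 1,511,627.71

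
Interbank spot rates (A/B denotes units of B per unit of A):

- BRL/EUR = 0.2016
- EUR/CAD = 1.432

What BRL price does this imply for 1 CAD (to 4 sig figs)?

CAD/BRL = 3.464

1 CAD ÷ 1.432 = 0.698324 EUR
0.698324 EUR ÷ 0.2016 = 3.46391 BRL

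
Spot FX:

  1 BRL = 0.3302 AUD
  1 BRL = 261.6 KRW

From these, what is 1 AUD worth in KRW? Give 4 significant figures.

1 AUD ÷ 0.3302 = 3.02847 BRL
3.02847 BRL × 261.6 = 792.247 KRW

AUD/KRW = 792.2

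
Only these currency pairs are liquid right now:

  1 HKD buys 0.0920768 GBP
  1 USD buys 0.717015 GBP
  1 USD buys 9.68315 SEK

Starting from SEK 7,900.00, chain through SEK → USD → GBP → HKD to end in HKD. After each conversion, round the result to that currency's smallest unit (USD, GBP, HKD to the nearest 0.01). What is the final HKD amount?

HKD 6,353.17

SEK 7,900.00 ÷ 9.68315 = USD 815.85
USD 815.85 × 0.717015 = GBP 584.98
GBP 584.98 ÷ 0.0920768 = HKD 6,353.17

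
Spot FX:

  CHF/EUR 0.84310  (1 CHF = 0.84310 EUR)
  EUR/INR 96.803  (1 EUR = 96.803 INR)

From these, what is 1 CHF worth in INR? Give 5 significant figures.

1 CHF × 0.84310 = 0.8431 EUR
0.8431 EUR × 96.803 = 81.6146 INR

CHF/INR = 81.615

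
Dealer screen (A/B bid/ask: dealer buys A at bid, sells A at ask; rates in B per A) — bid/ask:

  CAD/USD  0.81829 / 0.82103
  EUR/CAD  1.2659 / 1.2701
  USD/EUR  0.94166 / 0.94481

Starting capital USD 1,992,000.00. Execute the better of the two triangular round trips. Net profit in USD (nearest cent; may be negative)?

Best loop USD → CAD → EUR → USD:
USD 1,992,000.00 ÷ 0.82103 (buy CAD at ask) = CAD 2,426,220.72
CAD 2,426,220.72 ÷ 1.2701 (buy EUR at ask) = EUR 1,910,259.60
EUR 1,910,259.60 ÷ 0.94481 (buy USD at ask) = USD 2,021,845.24

Net profit: USD 29,845.24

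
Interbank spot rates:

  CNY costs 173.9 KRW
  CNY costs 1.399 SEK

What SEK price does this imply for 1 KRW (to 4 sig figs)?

KRW/SEK = 0.008045

1 KRW ÷ 173.9 = 0.00575043 CNY
0.00575043 CNY × 1.399 = 0.00804485 SEK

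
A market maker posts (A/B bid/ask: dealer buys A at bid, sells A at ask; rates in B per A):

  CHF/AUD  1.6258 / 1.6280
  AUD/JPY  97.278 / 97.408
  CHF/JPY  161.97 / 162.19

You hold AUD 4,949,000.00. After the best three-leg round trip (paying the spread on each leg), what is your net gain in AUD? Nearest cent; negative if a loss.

Net profit: AUD 105,788.74

Best loop AUD → CHF → JPY → AUD:
AUD 4,949,000.00 ÷ 1.6280 (buy CHF at ask) = CHF 3,039,926.29
CHF 3,039,926.29 × 161.97 (sell CHF at bid) = JPY 492,376,861
JPY 492,376,861 ÷ 97.408 (buy AUD at ask) = AUD 5,054,788.74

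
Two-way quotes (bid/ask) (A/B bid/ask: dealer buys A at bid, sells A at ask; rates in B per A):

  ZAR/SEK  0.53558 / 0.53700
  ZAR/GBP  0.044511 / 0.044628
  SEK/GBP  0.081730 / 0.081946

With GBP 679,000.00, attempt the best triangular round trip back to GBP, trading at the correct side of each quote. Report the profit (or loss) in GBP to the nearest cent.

Best loop GBP → SEK → ZAR → GBP:
GBP 679,000.00 ÷ 0.081946 (buy SEK at ask) = SEK 8,285,944.40
SEK 8,285,944.40 ÷ 0.53700 (buy ZAR at ask) = ZAR 15,430,064.06
ZAR 15,430,064.06 × 0.044511 (sell ZAR at bid) = GBP 686,807.58

Net profit: GBP 7,807.58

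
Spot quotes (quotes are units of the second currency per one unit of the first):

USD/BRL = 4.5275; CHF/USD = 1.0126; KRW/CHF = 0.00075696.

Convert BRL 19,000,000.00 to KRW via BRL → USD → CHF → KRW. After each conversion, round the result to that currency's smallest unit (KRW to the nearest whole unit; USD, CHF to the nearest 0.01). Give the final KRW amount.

BRL 19,000,000.00 ÷ 4.5275 = USD 4,196,576.48
USD 4,196,576.48 ÷ 1.0126 = CHF 4,144,357.57
CHF 4,144,357.57 ÷ 0.00075696 = KRW 5,475,002,074

KRW 5,475,002,074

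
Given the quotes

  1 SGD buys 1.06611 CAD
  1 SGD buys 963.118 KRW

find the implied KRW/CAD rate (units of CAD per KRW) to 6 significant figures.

1 KRW ÷ 963.118 = 0.00103829 SGD
0.00103829 SGD × 1.06611 = 0.00110694 CAD

KRW/CAD = 0.00110694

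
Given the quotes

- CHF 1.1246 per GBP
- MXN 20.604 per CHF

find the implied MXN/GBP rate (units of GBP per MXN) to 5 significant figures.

MXN/GBP = 0.043157

1 MXN ÷ 20.604 = 0.0485343 CHF
0.0485343 CHF ÷ 1.1246 = 0.0431569 GBP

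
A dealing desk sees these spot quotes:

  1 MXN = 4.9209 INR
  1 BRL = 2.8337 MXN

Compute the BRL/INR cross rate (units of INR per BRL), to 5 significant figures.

1 BRL × 2.8337 = 2.8337 MXN
2.8337 MXN × 4.9209 = 13.9444 INR

BRL/INR = 13.944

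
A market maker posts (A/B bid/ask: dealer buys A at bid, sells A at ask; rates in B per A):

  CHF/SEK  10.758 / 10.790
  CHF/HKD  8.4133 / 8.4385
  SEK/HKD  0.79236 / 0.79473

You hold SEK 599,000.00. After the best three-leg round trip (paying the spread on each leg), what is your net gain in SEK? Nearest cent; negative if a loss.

Best loop SEK → HKD → CHF → SEK:
SEK 599,000.00 × 0.79236 (sell SEK at bid) = HKD 474,623.64
HKD 474,623.64 ÷ 8.4385 (buy CHF at ask) = CHF 56,245.02
CHF 56,245.02 × 10.758 (sell CHF at bid) = SEK 605,083.97

Net profit: SEK 6,083.97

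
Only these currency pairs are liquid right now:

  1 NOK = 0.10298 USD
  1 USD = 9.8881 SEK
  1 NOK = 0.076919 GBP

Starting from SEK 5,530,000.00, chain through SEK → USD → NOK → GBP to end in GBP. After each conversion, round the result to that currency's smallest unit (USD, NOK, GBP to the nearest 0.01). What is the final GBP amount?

GBP 417,727.46

SEK 5,530,000.00 ÷ 9.8881 = USD 559,258.10
USD 559,258.10 ÷ 0.10298 = NOK 5,430,744.80
NOK 5,430,744.80 × 0.076919 = GBP 417,727.46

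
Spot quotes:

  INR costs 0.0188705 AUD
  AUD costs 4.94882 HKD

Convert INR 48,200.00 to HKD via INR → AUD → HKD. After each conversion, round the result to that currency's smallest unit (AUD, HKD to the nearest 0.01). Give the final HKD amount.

INR 48,200.00 × 0.0188705 = AUD 909.56
AUD 909.56 × 4.94882 = HKD 4,501.25

HKD 4,501.25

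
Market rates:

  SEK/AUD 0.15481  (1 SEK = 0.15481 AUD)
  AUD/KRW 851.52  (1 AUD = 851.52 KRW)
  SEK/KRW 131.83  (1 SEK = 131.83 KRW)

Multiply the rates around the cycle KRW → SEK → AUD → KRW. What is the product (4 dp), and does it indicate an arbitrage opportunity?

1.0000 (no arbitrage)

Around KRW → SEK → AUD → KRW: 1 ÷ 131.83 × 0.15481 × 851.52 = 0.999953
Product ≈ 1 (deviation 0.005%, within rounding noise).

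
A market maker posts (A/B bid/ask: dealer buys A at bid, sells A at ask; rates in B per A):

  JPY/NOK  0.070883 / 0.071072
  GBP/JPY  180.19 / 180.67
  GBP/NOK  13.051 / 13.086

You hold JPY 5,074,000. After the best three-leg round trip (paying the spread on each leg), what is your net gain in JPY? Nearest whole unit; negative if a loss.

Net profit: JPY 83,149

Best loop JPY → GBP → NOK → JPY:
JPY 5,074,000 ÷ 180.67 (buy GBP at ask) = GBP 28,084.35
GBP 28,084.35 × 13.051 (sell GBP at bid) = NOK 366,528.89
NOK 366,528.89 ÷ 0.071072 (buy JPY at ask) = JPY 5,157,149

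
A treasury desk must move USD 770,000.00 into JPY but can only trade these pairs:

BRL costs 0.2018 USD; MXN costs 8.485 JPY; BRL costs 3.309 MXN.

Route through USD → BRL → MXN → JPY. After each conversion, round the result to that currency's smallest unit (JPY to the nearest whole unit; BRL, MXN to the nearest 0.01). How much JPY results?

USD 770,000.00 ÷ 0.2018 = BRL 3,815,659.07
BRL 3,815,659.07 × 3.309 = MXN 12,626,015.86
MXN 12,626,015.86 × 8.485 = JPY 107,131,745

JPY 107,131,745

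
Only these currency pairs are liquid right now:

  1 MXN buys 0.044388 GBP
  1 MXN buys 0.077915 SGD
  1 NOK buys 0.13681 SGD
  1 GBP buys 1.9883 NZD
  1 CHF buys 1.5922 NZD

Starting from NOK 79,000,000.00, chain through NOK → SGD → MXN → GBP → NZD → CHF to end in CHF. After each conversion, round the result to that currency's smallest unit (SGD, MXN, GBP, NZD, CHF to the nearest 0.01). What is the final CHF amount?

NOK 79,000,000.00 × 0.13681 = SGD 10,807,990.00
SGD 10,807,990.00 ÷ 0.077915 = MXN 138,715,138.29
MXN 138,715,138.29 × 0.044388 = GBP 6,157,287.56
GBP 6,157,287.56 × 1.9883 = NZD 12,242,534.86
NZD 12,242,534.86 ÷ 1.5922 = CHF 7,689,068.50

CHF 7,689,068.50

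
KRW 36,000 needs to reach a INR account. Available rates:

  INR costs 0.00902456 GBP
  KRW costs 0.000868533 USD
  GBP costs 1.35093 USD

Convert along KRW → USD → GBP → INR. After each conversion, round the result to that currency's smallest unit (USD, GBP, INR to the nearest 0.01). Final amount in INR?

INR 2,565.22

KRW 36,000 × 0.000868533 = USD 31.27
USD 31.27 ÷ 1.35093 = GBP 23.15
GBP 23.15 ÷ 0.00902456 = INR 2,565.22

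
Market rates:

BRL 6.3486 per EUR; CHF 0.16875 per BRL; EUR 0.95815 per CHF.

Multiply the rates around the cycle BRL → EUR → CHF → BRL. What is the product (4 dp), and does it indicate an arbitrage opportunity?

0.9742 (arbitrage exists)

Around BRL → EUR → CHF → BRL: 1 ÷ 6.3486 ÷ 0.95815 ÷ 0.16875 = 0.974192
Product < 1; profitable direction is BRL → CHF → EUR → BRL.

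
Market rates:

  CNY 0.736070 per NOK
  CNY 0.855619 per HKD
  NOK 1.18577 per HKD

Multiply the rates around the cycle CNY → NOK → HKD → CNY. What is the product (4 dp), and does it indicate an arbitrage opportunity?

0.9803 (arbitrage exists)

Around CNY → NOK → HKD → CNY: 1 ÷ 0.736070 ÷ 1.18577 × 0.855619 = 0.980304
Product < 1; profitable direction is CNY → HKD → NOK → CNY.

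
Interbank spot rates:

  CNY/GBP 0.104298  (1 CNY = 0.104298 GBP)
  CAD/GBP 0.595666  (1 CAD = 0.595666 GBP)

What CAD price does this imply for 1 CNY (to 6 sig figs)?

1 CNY × 0.104298 = 0.104298 GBP
0.104298 GBP ÷ 0.595666 = 0.175095 CAD

CNY/CAD = 0.175095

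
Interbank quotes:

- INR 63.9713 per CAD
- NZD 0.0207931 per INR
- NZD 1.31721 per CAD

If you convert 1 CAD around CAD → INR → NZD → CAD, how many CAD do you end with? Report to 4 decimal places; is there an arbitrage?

1.0098 (arbitrage exists)

Around CAD → INR → NZD → CAD: 1 × 63.9713 × 0.0207931 ÷ 1.31721 = 1.009833
Product > 1; profitable direction is CAD → INR → NZD → CAD.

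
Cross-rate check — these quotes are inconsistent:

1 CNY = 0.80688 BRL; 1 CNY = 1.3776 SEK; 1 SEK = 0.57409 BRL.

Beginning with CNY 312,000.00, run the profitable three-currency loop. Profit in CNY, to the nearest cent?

Profitable loop is CNY → BRL → SEK → CNY:
CNY 312,000.00 × 0.80688 = BRL 251,746.56
BRL 251,746.56 ÷ 0.57409 = SEK 438,514.10
SEK 438,514.10 ÷ 1.3776 = CNY 318,317.44
Profit = CNY 318,317.44 − CNY 312,000.00

Profit: CNY 6,317.44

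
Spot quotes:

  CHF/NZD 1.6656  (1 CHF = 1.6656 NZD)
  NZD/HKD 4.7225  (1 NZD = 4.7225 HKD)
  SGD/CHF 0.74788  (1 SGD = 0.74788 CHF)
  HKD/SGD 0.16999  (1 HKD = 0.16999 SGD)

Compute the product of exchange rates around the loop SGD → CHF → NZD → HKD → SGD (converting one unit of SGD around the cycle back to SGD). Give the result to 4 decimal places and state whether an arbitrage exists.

Around SGD → CHF → NZD → HKD → SGD: 1 × 0.74788 × 1.6656 × 4.7225 × 0.16999 = 0.999995
Product ≈ 1 (deviation 0.000%, within rounding noise).

1.0000 (no arbitrage)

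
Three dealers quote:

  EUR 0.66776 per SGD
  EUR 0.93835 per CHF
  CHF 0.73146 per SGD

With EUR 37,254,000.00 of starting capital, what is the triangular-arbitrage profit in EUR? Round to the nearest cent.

Profit: EUR 1,037,991.14

Profitable loop is EUR → SGD → CHF → EUR:
EUR 37,254,000.00 ÷ 0.66776 = SGD 55,789,505.21
SGD 55,789,505.21 × 0.73146 = CHF 40,807,791.48
CHF 40,807,791.48 × 0.93835 = EUR 38,291,991.14
Profit = EUR 38,291,991.14 − EUR 37,254,000.00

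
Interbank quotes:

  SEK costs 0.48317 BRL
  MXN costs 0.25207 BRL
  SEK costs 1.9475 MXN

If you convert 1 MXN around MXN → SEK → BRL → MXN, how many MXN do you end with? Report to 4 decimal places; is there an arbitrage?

Around MXN → SEK → BRL → MXN: 1 ÷ 1.9475 × 0.48317 ÷ 0.25207 = 0.984241
Product < 1; profitable direction is MXN → BRL → SEK → MXN.

0.9842 (arbitrage exists)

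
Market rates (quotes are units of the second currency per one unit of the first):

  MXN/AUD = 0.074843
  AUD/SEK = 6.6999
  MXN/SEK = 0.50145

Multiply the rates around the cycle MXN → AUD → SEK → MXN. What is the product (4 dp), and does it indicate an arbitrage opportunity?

Around MXN → AUD → SEK → MXN: 1 × 0.074843 × 6.6999 ÷ 0.50145 = 0.999981
Product ≈ 1 (deviation 0.002%, within rounding noise).

1.0000 (no arbitrage)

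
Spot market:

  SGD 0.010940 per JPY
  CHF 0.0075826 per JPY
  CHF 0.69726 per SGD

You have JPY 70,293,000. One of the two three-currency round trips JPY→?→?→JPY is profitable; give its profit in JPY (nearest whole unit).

Profit: JPY 421,098

Profitable loop is JPY → SGD → CHF → JPY:
JPY 70,293,000 × 0.010940 = SGD 769,005.42
SGD 769,005.42 × 0.69726 = CHF 536,196.72
CHF 536,196.72 ÷ 0.0075826 = JPY 70,714,098
Profit = JPY 70,714,098 − JPY 70,293,000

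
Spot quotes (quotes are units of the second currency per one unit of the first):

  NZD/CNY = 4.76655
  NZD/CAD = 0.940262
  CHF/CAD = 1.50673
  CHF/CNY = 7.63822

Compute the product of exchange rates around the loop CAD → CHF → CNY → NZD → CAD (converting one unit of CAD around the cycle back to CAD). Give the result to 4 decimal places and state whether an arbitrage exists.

1.0000 (no arbitrage)

Around CAD → CHF → CNY → NZD → CAD: 1 ÷ 1.50673 × 7.63822 ÷ 4.76655 × 0.940262 = 1.000003
Product ≈ 1 (deviation 0.000%, within rounding noise).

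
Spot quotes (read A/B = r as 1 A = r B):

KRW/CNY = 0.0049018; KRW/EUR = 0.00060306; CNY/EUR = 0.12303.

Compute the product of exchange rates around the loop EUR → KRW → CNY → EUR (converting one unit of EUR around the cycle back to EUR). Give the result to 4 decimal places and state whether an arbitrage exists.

Around EUR → KRW → CNY → EUR: 1 ÷ 0.00060306 × 0.0049018 × 0.12303 = 1.000014
Product ≈ 1 (deviation 0.001%, within rounding noise).

1.0000 (no arbitrage)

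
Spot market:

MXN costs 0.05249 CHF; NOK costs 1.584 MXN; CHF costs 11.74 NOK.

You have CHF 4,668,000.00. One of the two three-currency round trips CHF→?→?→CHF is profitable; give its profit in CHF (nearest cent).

Profit: CHF 114,235.96

Profitable loop is CHF → MXN → NOK → CHF:
CHF 4,668,000.00 ÷ 0.05249 = MXN 88,931,225.00
MXN 88,931,225.00 ÷ 1.584 = NOK 56,143,450.12
NOK 56,143,450.12 ÷ 11.74 = CHF 4,782,235.96
Profit = CHF 4,782,235.96 − CHF 4,668,000.00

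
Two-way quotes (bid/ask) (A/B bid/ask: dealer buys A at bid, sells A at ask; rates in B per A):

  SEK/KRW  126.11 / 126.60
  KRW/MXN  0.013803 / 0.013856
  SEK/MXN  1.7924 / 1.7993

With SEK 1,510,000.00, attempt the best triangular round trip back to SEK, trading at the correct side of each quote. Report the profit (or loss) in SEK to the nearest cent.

Net profit: SEK 32,908.96

Best loop SEK → MXN → KRW → SEK:
SEK 1,510,000.00 × 1.7924 (sell SEK at bid) = MXN 2,706,524.00
MXN 2,706,524.00 ÷ 0.013856 (buy KRW at ask) = KRW 195,332,275
KRW 195,332,275 ÷ 126.60 (buy SEK at ask) = SEK 1,542,908.96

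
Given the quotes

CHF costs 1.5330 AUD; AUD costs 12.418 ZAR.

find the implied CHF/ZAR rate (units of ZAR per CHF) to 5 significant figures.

CHF/ZAR = 19.037

1 CHF × 1.5330 = 1.533 AUD
1.533 AUD × 12.418 = 19.0368 ZAR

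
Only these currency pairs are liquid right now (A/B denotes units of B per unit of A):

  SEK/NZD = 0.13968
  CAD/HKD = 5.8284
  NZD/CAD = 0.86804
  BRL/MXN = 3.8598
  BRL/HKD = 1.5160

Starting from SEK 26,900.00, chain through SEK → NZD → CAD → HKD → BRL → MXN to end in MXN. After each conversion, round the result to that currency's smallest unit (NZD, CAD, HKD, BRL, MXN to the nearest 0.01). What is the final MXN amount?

SEK 26,900.00 × 0.13968 = NZD 3,757.39
NZD 3,757.39 × 0.86804 = CAD 3,261.56
CAD 3,261.56 × 5.8284 = HKD 19,009.68
HKD 19,009.68 ÷ 1.5160 = BRL 12,539.37
BRL 12,539.37 × 3.8598 = MXN 48,399.46

MXN 48,399.46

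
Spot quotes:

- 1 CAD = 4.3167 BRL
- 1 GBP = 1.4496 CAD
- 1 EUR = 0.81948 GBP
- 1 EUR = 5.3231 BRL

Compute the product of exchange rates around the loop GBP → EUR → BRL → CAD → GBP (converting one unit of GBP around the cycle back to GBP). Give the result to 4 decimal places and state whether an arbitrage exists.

1.0381 (arbitrage exists)

Around GBP → EUR → BRL → CAD → GBP: 1 ÷ 0.81948 × 5.3231 ÷ 4.3167 ÷ 1.4496 = 1.038069
Product > 1; profitable direction is GBP → EUR → BRL → CAD → GBP.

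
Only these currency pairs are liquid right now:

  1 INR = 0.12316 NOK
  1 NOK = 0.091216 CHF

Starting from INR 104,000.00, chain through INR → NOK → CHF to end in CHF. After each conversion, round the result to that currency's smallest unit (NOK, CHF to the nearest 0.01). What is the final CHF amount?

CHF 1,168.35

INR 104,000.00 × 0.12316 = NOK 12,808.64
NOK 12,808.64 × 0.091216 = CHF 1,168.35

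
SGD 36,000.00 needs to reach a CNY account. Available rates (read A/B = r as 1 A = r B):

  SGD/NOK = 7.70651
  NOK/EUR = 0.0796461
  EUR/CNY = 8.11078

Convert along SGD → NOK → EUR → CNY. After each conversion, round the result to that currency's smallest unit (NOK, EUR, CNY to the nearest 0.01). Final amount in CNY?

SGD 36,000.00 × 7.70651 = NOK 277,434.36
NOK 277,434.36 × 0.0796461 = EUR 22,096.56
EUR 22,096.56 × 8.11078 = CNY 179,220.34

CNY 179,220.34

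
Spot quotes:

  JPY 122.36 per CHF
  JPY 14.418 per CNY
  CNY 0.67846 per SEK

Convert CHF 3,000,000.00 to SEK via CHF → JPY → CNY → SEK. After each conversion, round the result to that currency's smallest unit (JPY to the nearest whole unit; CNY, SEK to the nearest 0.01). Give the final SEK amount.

SEK 37,525,929.10

CHF 3,000,000.00 × 122.36 = JPY 367,080,000
JPY 367,080,000 ÷ 14.418 = CNY 25,459,841.86
CNY 25,459,841.86 ÷ 0.67846 = SEK 37,525,929.10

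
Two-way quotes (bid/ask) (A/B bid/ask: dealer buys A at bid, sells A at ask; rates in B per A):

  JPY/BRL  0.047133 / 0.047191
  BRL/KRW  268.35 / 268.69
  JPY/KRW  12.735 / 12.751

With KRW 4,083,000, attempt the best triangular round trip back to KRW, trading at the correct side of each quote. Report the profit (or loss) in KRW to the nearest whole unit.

Best loop KRW → BRL → JPY → KRW:
KRW 4,083,000 ÷ 268.69 (buy BRL at ask) = BRL 15,195.95
BRL 15,195.95 ÷ 0.047191 (buy JPY at ask) = JPY 322,010
JPY 322,010 × 12.735 (sell JPY at bid) = KRW 4,100,791

Net profit: KRW 17,791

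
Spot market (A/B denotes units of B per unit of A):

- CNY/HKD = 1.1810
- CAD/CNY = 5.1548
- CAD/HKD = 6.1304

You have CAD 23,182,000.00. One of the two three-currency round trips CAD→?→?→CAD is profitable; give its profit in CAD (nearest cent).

Profit: CAD 162,146.31

Profitable loop is CAD → HKD → CNY → CAD:
CAD 23,182,000.00 × 6.1304 = HKD 142,114,932.80
HKD 142,114,932.80 ÷ 1.1810 = CNY 120,334,405.42
CNY 120,334,405.42 ÷ 5.1548 = CAD 23,344,146.31
Profit = CAD 23,344,146.31 − CAD 23,182,000.00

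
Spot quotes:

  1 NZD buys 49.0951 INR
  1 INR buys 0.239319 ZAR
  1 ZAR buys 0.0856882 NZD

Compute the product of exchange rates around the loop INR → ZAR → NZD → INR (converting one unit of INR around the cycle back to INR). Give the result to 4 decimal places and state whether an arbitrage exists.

1.0068 (arbitrage exists)

Around INR → ZAR → NZD → INR: 1 × 0.239319 × 0.0856882 × 49.0951 = 1.006784
Product > 1; profitable direction is INR → ZAR → NZD → INR.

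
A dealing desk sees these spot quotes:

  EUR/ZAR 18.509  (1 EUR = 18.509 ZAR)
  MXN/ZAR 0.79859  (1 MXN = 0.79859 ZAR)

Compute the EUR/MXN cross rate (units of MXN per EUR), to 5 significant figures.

1 EUR × 18.509 = 18.509 ZAR
18.509 ZAR ÷ 0.79859 = 23.1771 MXN

EUR/MXN = 23.177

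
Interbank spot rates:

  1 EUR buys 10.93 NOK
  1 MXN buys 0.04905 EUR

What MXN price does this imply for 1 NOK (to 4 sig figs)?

NOK/MXN = 1.865

1 NOK ÷ 10.93 = 0.0914913 EUR
0.0914913 EUR ÷ 0.04905 = 1.86527 MXN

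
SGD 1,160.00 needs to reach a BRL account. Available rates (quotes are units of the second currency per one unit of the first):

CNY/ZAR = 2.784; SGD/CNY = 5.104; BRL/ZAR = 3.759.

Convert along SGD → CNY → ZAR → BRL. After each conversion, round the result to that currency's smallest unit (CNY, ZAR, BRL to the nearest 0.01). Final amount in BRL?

SGD 1,160.00 × 5.104 = CNY 5,920.64
CNY 5,920.64 × 2.784 = ZAR 16,483.06
ZAR 16,483.06 ÷ 3.759 = BRL 4,384.96

BRL 4,384.96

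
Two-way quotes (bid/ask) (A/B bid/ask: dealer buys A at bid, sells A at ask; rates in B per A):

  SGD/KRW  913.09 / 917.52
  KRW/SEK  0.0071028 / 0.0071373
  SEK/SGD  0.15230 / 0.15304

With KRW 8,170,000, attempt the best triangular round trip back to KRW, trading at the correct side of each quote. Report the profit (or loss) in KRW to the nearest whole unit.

Net result: KRW -17,935 (no profitable arbitrage after spreads)

Best loop KRW → SGD → SEK → KRW:
KRW 8,170,000 ÷ 917.52 (buy SGD at ask) = SGD 8,904.44
SGD 8,904.44 ÷ 0.15304 (buy SEK at ask) = SEK 58,183.73
SEK 58,183.73 ÷ 0.0071373 (buy KRW at ask) = KRW 8,152,065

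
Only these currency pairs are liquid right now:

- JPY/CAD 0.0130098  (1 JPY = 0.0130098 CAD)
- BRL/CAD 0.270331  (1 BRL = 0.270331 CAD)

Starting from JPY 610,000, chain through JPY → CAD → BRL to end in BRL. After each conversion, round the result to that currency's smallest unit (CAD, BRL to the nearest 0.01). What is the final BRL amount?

BRL 29,356.53

JPY 610,000 × 0.0130098 = CAD 7,935.98
CAD 7,935.98 ÷ 0.270331 = BRL 29,356.53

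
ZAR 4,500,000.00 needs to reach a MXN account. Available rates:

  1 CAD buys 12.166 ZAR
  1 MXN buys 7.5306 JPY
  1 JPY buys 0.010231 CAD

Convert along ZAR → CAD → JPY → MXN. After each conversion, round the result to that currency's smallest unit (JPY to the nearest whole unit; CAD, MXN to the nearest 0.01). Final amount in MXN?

MXN 4,800,837.78

ZAR 4,500,000.00 ÷ 12.166 = CAD 369,883.28
CAD 369,883.28 ÷ 0.010231 = JPY 36,153,189
JPY 36,153,189 ÷ 7.5306 = MXN 4,800,837.78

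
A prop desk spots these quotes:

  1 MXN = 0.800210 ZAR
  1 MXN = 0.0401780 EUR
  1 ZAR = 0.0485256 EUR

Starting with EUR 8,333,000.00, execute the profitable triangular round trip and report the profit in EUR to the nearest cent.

Profitable loop is EUR → ZAR → MXN → EUR:
EUR 8,333,000.00 ÷ 0.0485256 = ZAR 171,723,791.15
ZAR 171,723,791.15 ÷ 0.800210 = MXN 214,598,406.86
MXN 214,598,406.86 × 0.0401780 = EUR 8,622,134.79
Profit = EUR 8,622,134.79 − EUR 8,333,000.00

Profit: EUR 289,134.79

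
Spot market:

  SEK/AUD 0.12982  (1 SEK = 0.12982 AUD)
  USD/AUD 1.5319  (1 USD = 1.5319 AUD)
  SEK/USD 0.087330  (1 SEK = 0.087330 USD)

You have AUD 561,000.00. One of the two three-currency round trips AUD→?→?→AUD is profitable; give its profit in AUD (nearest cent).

Profit: AUD 17,116.19

Profitable loop is AUD → SEK → USD → AUD:
AUD 561,000.00 ÷ 0.12982 = SEK 4,321,368.05
SEK 4,321,368.05 × 0.087330 = USD 377,385.07
USD 377,385.07 × 1.5319 = AUD 578,116.19
Profit = AUD 578,116.19 − AUD 561,000.00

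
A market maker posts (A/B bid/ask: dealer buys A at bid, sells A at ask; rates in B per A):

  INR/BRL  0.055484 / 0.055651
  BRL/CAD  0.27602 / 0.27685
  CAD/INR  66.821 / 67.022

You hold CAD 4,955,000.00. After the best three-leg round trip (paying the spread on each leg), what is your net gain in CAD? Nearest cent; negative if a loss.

Net profit: CAD 115,665.29

Best loop CAD → INR → BRL → CAD:
CAD 4,955,000.00 × 66.821 (sell CAD at bid) = INR 331,098,055.00
INR 331,098,055.00 × 0.055484 (sell INR at bid) = BRL 18,370,644.48
BRL 18,370,644.48 × 0.27602 (sell BRL at bid) = CAD 5,070,665.29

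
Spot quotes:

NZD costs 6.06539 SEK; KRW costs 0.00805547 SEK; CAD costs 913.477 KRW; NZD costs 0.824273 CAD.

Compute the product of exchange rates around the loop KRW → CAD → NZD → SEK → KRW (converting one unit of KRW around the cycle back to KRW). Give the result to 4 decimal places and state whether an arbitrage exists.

Around KRW → CAD → NZD → SEK → KRW: 1 ÷ 913.477 ÷ 0.824273 × 6.06539 ÷ 0.00805547 = 0.999998
Product ≈ 1 (deviation 0.000%, within rounding noise).

1.0000 (no arbitrage)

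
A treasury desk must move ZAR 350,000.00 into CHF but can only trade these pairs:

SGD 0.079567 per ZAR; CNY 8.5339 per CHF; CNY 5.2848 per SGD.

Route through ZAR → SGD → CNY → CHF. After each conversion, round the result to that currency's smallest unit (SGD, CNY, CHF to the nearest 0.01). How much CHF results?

ZAR 350,000.00 × 0.079567 = SGD 27,848.45
SGD 27,848.45 × 5.2848 = CNY 147,173.49
CNY 147,173.49 ÷ 8.5339 = CHF 17,245.75

CHF 17,245.75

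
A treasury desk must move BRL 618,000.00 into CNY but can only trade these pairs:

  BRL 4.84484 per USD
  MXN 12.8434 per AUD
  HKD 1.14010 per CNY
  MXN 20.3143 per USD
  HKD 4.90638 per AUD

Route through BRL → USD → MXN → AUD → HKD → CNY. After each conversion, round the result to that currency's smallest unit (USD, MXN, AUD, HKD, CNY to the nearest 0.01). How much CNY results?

CNY 868,258.63

BRL 618,000.00 ÷ 4.84484 = USD 127,558.39
USD 127,558.39 × 20.3143 = MXN 2,591,259.40
MXN 2,591,259.40 ÷ 12.8434 = AUD 201,758.05
AUD 201,758.05 × 4.90638 = HKD 989,901.66
HKD 989,901.66 ÷ 1.14010 = CNY 868,258.63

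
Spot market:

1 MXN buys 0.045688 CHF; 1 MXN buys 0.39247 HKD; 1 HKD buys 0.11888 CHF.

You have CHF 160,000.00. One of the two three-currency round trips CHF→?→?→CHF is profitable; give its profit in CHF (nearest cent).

Profitable loop is CHF → MXN → HKD → CHF:
CHF 160,000.00 ÷ 0.045688 = MXN 3,502,013.66
MXN 3,502,013.66 × 0.39247 = HKD 1,374,435.30
HKD 1,374,435.30 × 0.11888 = CHF 163,392.87
Profit = CHF 163,392.87 − CHF 160,000.00

Profit: CHF 3,392.87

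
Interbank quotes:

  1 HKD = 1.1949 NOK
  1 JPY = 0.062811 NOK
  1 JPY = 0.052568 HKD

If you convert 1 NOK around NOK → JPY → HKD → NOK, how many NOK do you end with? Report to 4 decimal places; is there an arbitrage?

1.0000 (no arbitrage)

Around NOK → JPY → HKD → NOK: 1 ÷ 0.062811 × 0.052568 × 1.1949 = 1.000040
Product ≈ 1 (deviation 0.004%, within rounding noise).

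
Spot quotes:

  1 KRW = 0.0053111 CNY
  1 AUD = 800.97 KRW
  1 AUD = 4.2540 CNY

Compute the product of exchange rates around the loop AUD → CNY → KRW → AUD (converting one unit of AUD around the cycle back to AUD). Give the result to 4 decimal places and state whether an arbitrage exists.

1.0000 (no arbitrage)

Around AUD → CNY → KRW → AUD: 1 × 4.2540 ÷ 0.0053111 ÷ 800.97 = 0.999993
Product ≈ 1 (deviation 0.001%, within rounding noise).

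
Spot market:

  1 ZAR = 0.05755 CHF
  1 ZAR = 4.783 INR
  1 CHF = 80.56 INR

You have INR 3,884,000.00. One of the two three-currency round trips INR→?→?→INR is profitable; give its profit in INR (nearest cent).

Profit: INR 122,958.24

Profitable loop is INR → CHF → ZAR → INR:
INR 3,884,000.00 ÷ 80.56 = CHF 48,212.51
CHF 48,212.51 ÷ 0.05755 = ZAR 837,750.00
ZAR 837,750.00 × 4.783 = INR 4,006,958.24
Profit = INR 4,006,958.24 − INR 3,884,000.00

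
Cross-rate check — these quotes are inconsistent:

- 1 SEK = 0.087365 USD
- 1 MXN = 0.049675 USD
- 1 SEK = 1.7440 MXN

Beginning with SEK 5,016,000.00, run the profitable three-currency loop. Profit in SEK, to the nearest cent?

Profit: SEK 42,370.69

Profitable loop is SEK → USD → MXN → SEK:
SEK 5,016,000.00 × 0.087365 = USD 438,222.84
USD 438,222.84 ÷ 0.049675 = MXN 8,821,798.49
MXN 8,821,798.49 ÷ 1.7440 = SEK 5,058,370.69
Profit = SEK 5,058,370.69 − SEK 5,016,000.00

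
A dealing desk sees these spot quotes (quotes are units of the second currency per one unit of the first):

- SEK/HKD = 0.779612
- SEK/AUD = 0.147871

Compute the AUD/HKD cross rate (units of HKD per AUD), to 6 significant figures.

1 AUD ÷ 0.147871 = 6.76265 SEK
6.76265 SEK × 0.779612 = 5.27224 HKD

AUD/HKD = 5.27224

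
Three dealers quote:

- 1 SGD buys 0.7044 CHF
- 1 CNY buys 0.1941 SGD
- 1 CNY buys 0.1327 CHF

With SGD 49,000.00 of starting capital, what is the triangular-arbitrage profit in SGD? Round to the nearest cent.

Profitable loop is SGD → CHF → CNY → SGD:
SGD 49,000.00 × 0.7044 = CHF 34,515.60
CHF 34,515.60 ÷ 0.1327 = CNY 260,102.49
CNY 260,102.49 × 0.1941 = SGD 50,485.89
Profit = SGD 50,485.89 − SGD 49,000.00

Profit: SGD 1,485.89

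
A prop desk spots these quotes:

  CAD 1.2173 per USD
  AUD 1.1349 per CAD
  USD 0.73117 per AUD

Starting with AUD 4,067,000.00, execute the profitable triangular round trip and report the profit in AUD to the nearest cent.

Profit: AUD 41,163.83

Profitable loop is AUD → USD → CAD → AUD:
AUD 4,067,000.00 × 0.73117 = USD 2,973,668.39
USD 2,973,668.39 × 1.2173 = CAD 3,619,846.53
CAD 3,619,846.53 × 1.1349 = AUD 4,108,163.83
Profit = AUD 4,108,163.83 − AUD 4,067,000.00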